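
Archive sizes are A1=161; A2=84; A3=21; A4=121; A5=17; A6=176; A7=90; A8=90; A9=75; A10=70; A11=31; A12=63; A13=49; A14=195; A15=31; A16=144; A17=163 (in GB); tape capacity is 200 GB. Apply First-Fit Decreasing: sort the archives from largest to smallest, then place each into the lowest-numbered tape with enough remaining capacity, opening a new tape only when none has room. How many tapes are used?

9 tapes

Sorted descending: 195, 176, 163, 161, 144, 121, 90, 90, 84, 75, 70, 63, 49, 31, 31, 21, 17.
tape 1: place 195 GB, 5 GB left
tape 2: place 176 GB, 24 GB left
tape 3: place 163 GB, 37 GB left
tape 4: place 161 GB, 39 GB left
tape 5: place 144 GB, 56 GB left
tape 6: place 121 GB, 79 GB left
tape 7: place 90 GB, 110 GB left
tape 7: place 90 GB, 20 GB left
tape 8: place 84 GB, 116 GB left
tape 6: place 75 GB, 4 GB left
tape 8: place 70 GB, 46 GB left
tape 9: place 63 GB, 137 GB left
tape 5: place 49 GB, 7 GB left
tape 3: place 31 GB, 6 GB left
tape 4: place 31 GB, 8 GB left
tape 2: place 21 GB, 3 GB left
tape 7: place 17 GB, 3 GB left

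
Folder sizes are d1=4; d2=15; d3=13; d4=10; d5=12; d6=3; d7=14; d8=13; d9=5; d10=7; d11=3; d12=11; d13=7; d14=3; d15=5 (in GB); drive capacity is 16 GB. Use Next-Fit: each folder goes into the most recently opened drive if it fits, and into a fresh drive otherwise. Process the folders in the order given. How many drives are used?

10

drive 1: place d1 (4 GB), 12 GB left
drive 2: place d2 (15 GB), 1 GB left
drive 3: place d3 (13 GB), 3 GB left
drive 4: place d4 (10 GB), 6 GB left
drive 5: place d5 (12 GB), 4 GB left
drive 5: place d6 (3 GB), 1 GB left
drive 6: place d7 (14 GB), 2 GB left
drive 7: place d8 (13 GB), 3 GB left
drive 8: place d9 (5 GB), 11 GB left
drive 8: place d10 (7 GB), 4 GB left
drive 8: place d11 (3 GB), 1 GB left
drive 9: place d12 (11 GB), 5 GB left
drive 10: place d13 (7 GB), 9 GB left
drive 10: place d14 (3 GB), 6 GB left
drive 10: place d15 (5 GB), 1 GB left
Final drives: [4] [15] [13] [10] [12,3] [14] [13] [5,7,3] [11] [7,3,5].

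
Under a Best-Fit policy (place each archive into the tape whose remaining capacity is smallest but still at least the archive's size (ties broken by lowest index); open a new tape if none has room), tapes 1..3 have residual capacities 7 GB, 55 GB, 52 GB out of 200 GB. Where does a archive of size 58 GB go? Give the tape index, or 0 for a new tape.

0

No tape has ≥ 58 GB free, so a new tape is opened.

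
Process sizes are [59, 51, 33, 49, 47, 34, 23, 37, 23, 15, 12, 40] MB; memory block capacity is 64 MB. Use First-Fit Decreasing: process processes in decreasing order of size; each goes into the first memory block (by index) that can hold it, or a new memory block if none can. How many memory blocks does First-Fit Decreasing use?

Sorted descending: 59, 51, 49, 47, 40, 37, 34, 33, 23, 23, 15, 12.
59 MB → memory block 1 (remaining 5 MB)
51 MB → memory block 2 (remaining 13 MB)
49 MB → memory block 3 (remaining 15 MB)
47 MB → memory block 4 (remaining 17 MB)
40 MB → memory block 5 (remaining 24 MB)
37 MB → memory block 6 (remaining 27 MB)
34 MB → memory block 7 (remaining 30 MB)
33 MB → memory block 8 (remaining 31 MB)
23 MB → memory block 5 (remaining 1 MB)
23 MB → memory block 6 (remaining 4 MB)
15 MB → memory block 3 (remaining 0 MB)
12 MB → memory block 2 (remaining 1 MB)

8 memory blocks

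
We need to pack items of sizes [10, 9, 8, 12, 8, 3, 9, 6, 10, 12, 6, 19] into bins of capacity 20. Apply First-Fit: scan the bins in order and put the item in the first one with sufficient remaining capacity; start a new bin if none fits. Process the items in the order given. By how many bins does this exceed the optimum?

First-Fit: [10,9] [8,12] [8,3,9] [6,10] [12,6] [19] → 6 bins.
Total size 112; any packing needs at least ⌈112/20⌉ = 6 bins.
So 6 is already optimal.

0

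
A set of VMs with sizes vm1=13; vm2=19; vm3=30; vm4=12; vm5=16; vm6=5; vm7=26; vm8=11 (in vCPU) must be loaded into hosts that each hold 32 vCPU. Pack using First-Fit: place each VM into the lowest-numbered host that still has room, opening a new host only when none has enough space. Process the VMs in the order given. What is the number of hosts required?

5 hosts

vm1 (13 vCPU) → host 1 (remaining 19 vCPU)
vm2 (19 vCPU) → host 1 (remaining 0 vCPU)
vm3 (30 vCPU) → host 2 (remaining 2 vCPU)
vm4 (12 vCPU) → host 3 (remaining 20 vCPU)
vm5 (16 vCPU) → host 3 (remaining 4 vCPU)
vm6 (5 vCPU) → host 4 (remaining 27 vCPU)
vm7 (26 vCPU) → host 4 (remaining 1 vCPU)
vm8 (11 vCPU) → host 5 (remaining 21 vCPU)
Final hosts: [13,19] [30] [12,16] [5,26] [11].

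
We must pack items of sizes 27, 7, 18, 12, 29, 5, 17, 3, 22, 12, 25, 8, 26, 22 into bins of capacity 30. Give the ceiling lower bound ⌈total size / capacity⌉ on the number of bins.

8 bins

Total size = 27 + 7 + 18 + 12 + 29 + 5 + 17 + 3 + 22 + 12 + 25 + 8 + 26 + 22 = 233.
⌈233 / 30⌉ = 8.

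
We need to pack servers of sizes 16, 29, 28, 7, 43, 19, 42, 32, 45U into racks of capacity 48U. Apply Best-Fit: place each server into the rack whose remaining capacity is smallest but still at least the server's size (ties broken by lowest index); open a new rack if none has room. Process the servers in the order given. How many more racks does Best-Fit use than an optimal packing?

Best-Fit: [16,29] [28,7] [43] [19] [42] [32] [45] → 7 racks.
Total size 261U; any packing needs at least ⌈261/48⌉ = 6 racks.
An optimal packing achieves that bound: [45] [43] [42] [32,16] [29,19] [28,7] → 6 racks.
Excess: 7 − 6 = 1.

1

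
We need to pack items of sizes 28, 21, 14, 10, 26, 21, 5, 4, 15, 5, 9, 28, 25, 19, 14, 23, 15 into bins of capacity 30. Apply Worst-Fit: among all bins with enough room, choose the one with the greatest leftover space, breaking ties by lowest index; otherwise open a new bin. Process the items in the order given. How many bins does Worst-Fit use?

28 → bin 1 (remaining 2)
21 → bin 2 (remaining 9)
14 → bin 3 (remaining 16)
10 → bin 3 (remaining 6)
26 → bin 4 (remaining 4)
21 → bin 5 (remaining 9)
5 → bin 2 (remaining 4)
4 → bin 5 (remaining 5)
15 → bin 6 (remaining 15)
5 → bin 6 (remaining 10)
9 → bin 6 (remaining 1)
28 → bin 7 (remaining 2)
25 → bin 8 (remaining 5)
19 → bin 9 (remaining 11)
14 → bin 10 (remaining 16)
23 → bin 11 (remaining 7)
15 → bin 10 (remaining 1)

11 bins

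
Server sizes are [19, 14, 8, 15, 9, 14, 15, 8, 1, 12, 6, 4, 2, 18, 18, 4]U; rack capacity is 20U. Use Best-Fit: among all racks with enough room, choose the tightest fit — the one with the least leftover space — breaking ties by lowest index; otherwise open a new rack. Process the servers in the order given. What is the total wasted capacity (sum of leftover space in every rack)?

13

19U → rack 1 (remaining 1U)
14U → rack 2 (remaining 6U)
8U → rack 3 (remaining 12U)
15U → rack 4 (remaining 5U)
9U → rack 3 (remaining 3U)
14U → rack 5 (remaining 6U)
15U → rack 6 (remaining 5U)
8U → rack 7 (remaining 12U)
1U → rack 1 (remaining 0U)
12U → rack 7 (remaining 0U)
6U → rack 2 (remaining 0U)
4U → rack 4 (remaining 1U)
2U → rack 3 (remaining 1U)
18U → rack 8 (remaining 2U)
18U → rack 9 (remaining 2U)
4U → rack 6 (remaining 1U)
9 racks × 20U = 180U; used 167U; unused 13U.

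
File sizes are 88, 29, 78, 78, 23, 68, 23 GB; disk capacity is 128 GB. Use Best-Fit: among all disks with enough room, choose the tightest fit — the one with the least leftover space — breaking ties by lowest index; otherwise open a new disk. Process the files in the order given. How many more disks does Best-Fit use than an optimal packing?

Best-Fit: [88,29] [78,23,23] [78] [68] → 4 disks.
Total size 387 GB; any packing needs at least ⌈387/128⌉ = 4 disks.
So 4 is already optimal.

0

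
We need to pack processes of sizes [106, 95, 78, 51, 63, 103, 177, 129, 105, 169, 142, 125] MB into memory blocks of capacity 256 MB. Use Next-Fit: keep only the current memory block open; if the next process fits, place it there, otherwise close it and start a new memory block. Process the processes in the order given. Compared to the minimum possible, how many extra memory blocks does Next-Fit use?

Next-Fit: [106,95] [78,51,63] [103] [177] [129,105] [169] [142] [125] → 8 memory blocks.
Total size 1343 MB; any packing needs at least ⌈1343/256⌉ = 6 memory blocks.
An optimal packing achieves that bound: [177,78] [169,63] [142,106] [129,125] [105,103] [95,51] → 6 memory blocks.
Excess: 8 − 6 = 2.

2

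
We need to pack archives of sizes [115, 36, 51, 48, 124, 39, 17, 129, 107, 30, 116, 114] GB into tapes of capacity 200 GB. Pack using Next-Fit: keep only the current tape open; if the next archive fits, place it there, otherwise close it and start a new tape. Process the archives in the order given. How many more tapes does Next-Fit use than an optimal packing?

Next-Fit: [115,36] [51,48] [124,39,17] [129] [107,30] [116] [114] → 7 tapes.
6 archives exceed 100 GB (half the capacity), and no two of those can share a tape, so at least 6 tapes are needed.
An optimal packing achieves that bound: [129,51,17] [124,48] [116,39,36] [115,30] [114] [107] → 6 tapes.
Excess: 7 − 6 = 1.

1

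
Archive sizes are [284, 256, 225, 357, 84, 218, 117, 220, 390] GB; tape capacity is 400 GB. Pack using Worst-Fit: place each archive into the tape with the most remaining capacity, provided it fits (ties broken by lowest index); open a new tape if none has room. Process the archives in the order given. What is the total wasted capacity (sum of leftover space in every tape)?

tape 1: place 284 GB, 116 GB left
tape 2: place 256 GB, 144 GB left
tape 3: place 225 GB, 175 GB left
tape 4: place 357 GB, 43 GB left
tape 3: place 84 GB, 91 GB left
tape 5: place 218 GB, 182 GB left
tape 5: place 117 GB, 65 GB left
tape 6: place 220 GB, 180 GB left
tape 7: place 390 GB, 10 GB left
7 tapes × 400 GB = 2800 GB; used 2151 GB; unused 649 GB.

649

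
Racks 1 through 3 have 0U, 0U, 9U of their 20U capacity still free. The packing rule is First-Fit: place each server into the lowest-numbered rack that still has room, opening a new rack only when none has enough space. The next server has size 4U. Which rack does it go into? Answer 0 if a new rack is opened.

Racks with room: rack 3 (9U).
The first with room is rack 3.

3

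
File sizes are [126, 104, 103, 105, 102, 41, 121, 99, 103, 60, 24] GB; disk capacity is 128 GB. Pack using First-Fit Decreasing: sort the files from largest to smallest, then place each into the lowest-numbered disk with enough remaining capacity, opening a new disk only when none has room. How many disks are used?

9

Sorted descending: 126, 121, 105, 104, 103, 103, 102, 99, 60, 41, 24.
126 GB → disk 1 (remaining 2 GB)
121 GB → disk 2 (remaining 7 GB)
105 GB → disk 3 (remaining 23 GB)
104 GB → disk 4 (remaining 24 GB)
103 GB → disk 5 (remaining 25 GB)
103 GB → disk 6 (remaining 25 GB)
102 GB → disk 7 (remaining 26 GB)
99 GB → disk 8 (remaining 29 GB)
60 GB → disk 9 (remaining 68 GB)
41 GB → disk 9 (remaining 27 GB)
24 GB → disk 4 (remaining 0 GB)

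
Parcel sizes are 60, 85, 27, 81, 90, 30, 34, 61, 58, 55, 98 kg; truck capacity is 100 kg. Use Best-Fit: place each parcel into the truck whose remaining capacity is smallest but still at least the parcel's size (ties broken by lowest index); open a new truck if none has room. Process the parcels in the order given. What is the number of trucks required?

Put 60 kg in truck 1; 40 kg remain.
Put 85 kg in truck 2; 15 kg remain.
Put 27 kg in truck 1; 13 kg remain.
Put 81 kg in truck 3; 19 kg remain.
Put 90 kg in truck 4; 10 kg remain.
Put 30 kg in truck 5; 70 kg remain.
Put 34 kg in truck 5; 36 kg remain.
Put 61 kg in truck 6; 39 kg remain.
Put 58 kg in truck 7; 42 kg remain.
Put 55 kg in truck 8; 45 kg remain.
Put 98 kg in truck 9; 2 kg remain.
Final trucks: [60,27] [85] [81] [90] [30,34] [61] [58] [55] [98].

9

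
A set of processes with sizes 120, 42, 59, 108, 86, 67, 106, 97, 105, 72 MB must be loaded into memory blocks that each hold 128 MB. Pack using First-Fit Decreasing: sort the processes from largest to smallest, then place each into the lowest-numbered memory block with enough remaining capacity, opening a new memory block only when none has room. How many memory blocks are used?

8

Sorted descending: 120, 108, 106, 105, 97, 86, 72, 67, 59, 42.
Put 120 MB in memory block 1; 8 MB remain.
Put 108 MB in memory block 2; 20 MB remain.
Put 106 MB in memory block 3; 22 MB remain.
Put 105 MB in memory block 4; 23 MB remain.
Put 97 MB in memory block 5; 31 MB remain.
Put 86 MB in memory block 6; 42 MB remain.
Put 72 MB in memory block 7; 56 MB remain.
Put 67 MB in memory block 8; 61 MB remain.
Put 59 MB in memory block 8; 2 MB remain.
Put 42 MB in memory block 6; 0 MB remain.
Final memory blocks: [120] [108] [106] [105] [97] [86,42] [72] [67,59].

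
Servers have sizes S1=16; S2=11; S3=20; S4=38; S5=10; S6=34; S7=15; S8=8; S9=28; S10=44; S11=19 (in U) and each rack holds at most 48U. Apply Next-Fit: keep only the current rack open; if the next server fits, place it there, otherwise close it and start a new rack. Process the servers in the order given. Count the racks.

rack 1: place S1 (16U), 32U left
rack 1: place S2 (11U), 21U left
rack 1: place S3 (20U), 1U left
rack 2: place S4 (38U), 10U left
rack 2: place S5 (10U), 0U left
rack 3: place S6 (34U), 14U left
rack 4: place S7 (15U), 33U left
rack 4: place S8 (8U), 25U left
rack 5: place S9 (28U), 20U left
rack 6: place S10 (44U), 4U left
rack 7: place S11 (19U), 29U left

7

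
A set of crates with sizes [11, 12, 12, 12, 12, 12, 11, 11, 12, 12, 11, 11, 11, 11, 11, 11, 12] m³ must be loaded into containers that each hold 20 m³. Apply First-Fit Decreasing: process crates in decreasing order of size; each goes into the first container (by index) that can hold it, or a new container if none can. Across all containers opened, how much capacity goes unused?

Sorted descending: 12, 12, 12, 12, 12, 12, 12, 12, 11, 11, 11, 11, 11, 11, 11, 11, 11.
container 1: place 12 m³, 8 m³ left
container 2: place 12 m³, 8 m³ left
container 3: place 12 m³, 8 m³ left
container 4: place 12 m³, 8 m³ left
container 5: place 12 m³, 8 m³ left
container 6: place 12 m³, 8 m³ left
container 7: place 12 m³, 8 m³ left
container 8: place 12 m³, 8 m³ left
container 9: place 11 m³, 9 m³ left
container 10: place 11 m³, 9 m³ left
container 11: place 11 m³, 9 m³ left
container 12: place 11 m³, 9 m³ left
container 13: place 11 m³, 9 m³ left
container 14: place 11 m³, 9 m³ left
container 15: place 11 m³, 9 m³ left
container 16: place 11 m³, 9 m³ left
container 17: place 11 m³, 9 m³ left
17 containers × 20 m³ = 340 m³; used 195 m³; unused 145 m³.

145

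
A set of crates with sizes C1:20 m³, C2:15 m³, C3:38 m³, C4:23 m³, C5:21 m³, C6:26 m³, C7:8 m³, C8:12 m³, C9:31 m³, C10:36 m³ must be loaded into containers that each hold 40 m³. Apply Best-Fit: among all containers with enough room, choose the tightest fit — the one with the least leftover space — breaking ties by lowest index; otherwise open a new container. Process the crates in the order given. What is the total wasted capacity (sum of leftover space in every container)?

container 1: place C1 (20 m³), 20 m³ left
container 1: place C2 (15 m³), 5 m³ left
container 2: place C3 (38 m³), 2 m³ left
container 3: place C4 (23 m³), 17 m³ left
container 4: place C5 (21 m³), 19 m³ left
container 5: place C6 (26 m³), 14 m³ left
container 5: place C7 (8 m³), 6 m³ left
container 3: place C8 (12 m³), 5 m³ left
container 6: place C9 (31 m³), 9 m³ left
container 7: place C10 (36 m³), 4 m³ left
7 containers × 40 m³ = 280 m³; used 230 m³; unused 50 m³.

50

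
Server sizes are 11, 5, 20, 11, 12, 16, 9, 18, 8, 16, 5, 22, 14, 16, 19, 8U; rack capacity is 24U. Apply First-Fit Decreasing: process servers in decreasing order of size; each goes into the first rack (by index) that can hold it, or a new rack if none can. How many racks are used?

10

Sorted descending: 22, 20, 19, 18, 16, 16, 16, 14, 12, 11, 11, 9, 8, 8, 5, 5.
rack 1: place 22U, 2U left
rack 2: place 20U, 4U left
rack 3: place 19U, 5U left
rack 4: place 18U, 6U left
rack 5: place 16U, 8U left
rack 6: place 16U, 8U left
rack 7: place 16U, 8U left
rack 8: place 14U, 10U left
rack 9: place 12U, 12U left
rack 9: place 11U, 1U left
rack 10: place 11U, 13U left
rack 8: place 9U, 1U left
rack 5: place 8U, 0U left
rack 6: place 8U, 0U left
rack 3: place 5U, 0U left
rack 4: place 5U, 1U left
Final racks: [22] [20] [19,5] [18,5] [16,8] [16,8] [16] [14,9] [12,11] [11].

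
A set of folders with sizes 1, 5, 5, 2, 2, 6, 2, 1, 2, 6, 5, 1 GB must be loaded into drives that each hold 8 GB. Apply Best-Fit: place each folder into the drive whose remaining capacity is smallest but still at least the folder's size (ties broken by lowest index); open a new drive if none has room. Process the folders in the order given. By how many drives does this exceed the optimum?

0

Best-Fit: [1,5,2] [5,2,1] [6,2] [2,6] [5,1] → 5 drives.
Total size 38 GB; any packing needs at least ⌈38/8⌉ = 5 drives.
So 5 is already optimal.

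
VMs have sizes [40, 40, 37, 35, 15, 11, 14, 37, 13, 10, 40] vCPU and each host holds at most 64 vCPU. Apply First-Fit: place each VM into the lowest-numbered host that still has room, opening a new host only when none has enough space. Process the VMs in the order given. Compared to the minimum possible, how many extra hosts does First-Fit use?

0

First-Fit: [40,15] [40,11,13] [37,14,10] [35] [37] [40] → 6 hosts.
6 VMs exceed 32 vCPU (half the capacity), and no two of those can share a host, so at least 6 hosts are needed.
So 6 is already optimal.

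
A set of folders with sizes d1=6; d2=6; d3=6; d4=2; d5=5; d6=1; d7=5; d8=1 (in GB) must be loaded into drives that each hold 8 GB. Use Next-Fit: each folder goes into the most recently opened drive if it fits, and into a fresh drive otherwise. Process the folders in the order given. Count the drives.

d1 (6 GB) → drive 1 (remaining 2 GB)
d2 (6 GB) → drive 2 (remaining 2 GB)
d3 (6 GB) → drive 3 (remaining 2 GB)
d4 (2 GB) → drive 3 (remaining 0 GB)
d5 (5 GB) → drive 4 (remaining 3 GB)
d6 (1 GB) → drive 4 (remaining 2 GB)
d7 (5 GB) → drive 5 (remaining 3 GB)
d8 (1 GB) → drive 5 (remaining 2 GB)
Final drives: [6] [6] [6,2] [5,1] [5,1].

5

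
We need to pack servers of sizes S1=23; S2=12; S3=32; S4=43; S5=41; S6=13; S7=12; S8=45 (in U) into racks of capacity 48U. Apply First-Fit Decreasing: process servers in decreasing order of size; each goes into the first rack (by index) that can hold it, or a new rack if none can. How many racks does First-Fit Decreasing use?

Sorted descending: 45, 43, 41, 32, 23, 13, 12, 12.
rack 1: place 45U, 3U left
rack 2: place 43U, 5U left
rack 3: place 41U, 7U left
rack 4: place 32U, 16U left
rack 5: place 23U, 25U left
rack 4: place 13U, 3U left
rack 5: place 12U, 13U left
rack 5: place 12U, 1U left
Final racks: [45] [43] [41] [32,13] [23,12,12].

5 racks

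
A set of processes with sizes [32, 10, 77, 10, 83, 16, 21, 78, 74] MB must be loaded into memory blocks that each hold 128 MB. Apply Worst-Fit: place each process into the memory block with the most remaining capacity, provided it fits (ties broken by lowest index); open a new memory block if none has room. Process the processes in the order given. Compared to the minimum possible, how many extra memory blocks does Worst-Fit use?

0

Worst-Fit: [32,10,77] [10,83,16] [21,78] [74] → 4 memory blocks.
Total size 401 MB; any packing needs at least ⌈401/128⌉ = 4 memory blocks.
So 4 is already optimal.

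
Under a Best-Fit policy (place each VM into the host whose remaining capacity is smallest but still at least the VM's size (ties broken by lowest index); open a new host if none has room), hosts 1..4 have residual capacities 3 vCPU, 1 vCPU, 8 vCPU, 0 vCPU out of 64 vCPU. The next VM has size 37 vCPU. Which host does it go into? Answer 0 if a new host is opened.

0

No host has ≥ 37 vCPU free, so a new host is opened.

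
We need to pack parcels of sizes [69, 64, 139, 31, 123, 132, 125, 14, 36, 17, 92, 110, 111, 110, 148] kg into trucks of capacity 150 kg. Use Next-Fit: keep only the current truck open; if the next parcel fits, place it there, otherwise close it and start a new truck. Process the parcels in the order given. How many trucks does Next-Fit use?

Put 69 kg in truck 1; 81 kg remain.
Put 64 kg in truck 1; 17 kg remain.
Put 139 kg in truck 2; 11 kg remain.
Put 31 kg in truck 3; 119 kg remain.
Put 123 kg in truck 4; 27 kg remain.
Put 132 kg in truck 5; 18 kg remain.
Put 125 kg in truck 6; 25 kg remain.
Put 14 kg in truck 6; 11 kg remain.
Put 36 kg in truck 7; 114 kg remain.
Put 17 kg in truck 7; 97 kg remain.
Put 92 kg in truck 7; 5 kg remain.
Put 110 kg in truck 8; 40 kg remain.
Put 111 kg in truck 9; 39 kg remain.
Put 110 kg in truck 10; 40 kg remain.
Put 148 kg in truck 11; 2 kg remain.

11 trucks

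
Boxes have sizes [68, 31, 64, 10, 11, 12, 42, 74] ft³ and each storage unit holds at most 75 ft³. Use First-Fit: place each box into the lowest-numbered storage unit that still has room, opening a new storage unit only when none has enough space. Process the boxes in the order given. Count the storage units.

5

storage unit 1: place 68 ft³, 7 ft³ left
storage unit 2: place 31 ft³, 44 ft³ left
storage unit 3: place 64 ft³, 11 ft³ left
storage unit 2: place 10 ft³, 34 ft³ left
storage unit 2: place 11 ft³, 23 ft³ left
storage unit 2: place 12 ft³, 11 ft³ left
storage unit 4: place 42 ft³, 33 ft³ left
storage unit 5: place 74 ft³, 1 ft³ left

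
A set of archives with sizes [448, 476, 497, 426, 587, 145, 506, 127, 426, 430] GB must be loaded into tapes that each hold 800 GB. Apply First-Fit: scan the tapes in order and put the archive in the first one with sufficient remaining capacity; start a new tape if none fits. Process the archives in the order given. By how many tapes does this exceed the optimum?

0

First-Fit: [448,145,127] [476] [497] [426] [587] [506] [426] [430] → 8 tapes.
8 archives exceed 400 GB (half the capacity), and no two of those can share a tape, so at least 8 tapes are needed.
So 8 is already optimal.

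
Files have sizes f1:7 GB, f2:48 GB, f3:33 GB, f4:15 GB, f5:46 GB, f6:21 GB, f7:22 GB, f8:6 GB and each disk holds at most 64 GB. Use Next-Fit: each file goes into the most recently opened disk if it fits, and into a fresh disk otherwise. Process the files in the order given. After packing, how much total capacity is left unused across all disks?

58

Put f1 (7 GB) in disk 1; 57 GB remain.
Put f2 (48 GB) in disk 1; 9 GB remain.
Put f3 (33 GB) in disk 2; 31 GB remain.
Put f4 (15 GB) in disk 2; 16 GB remain.
Put f5 (46 GB) in disk 3; 18 GB remain.
Put f6 (21 GB) in disk 4; 43 GB remain.
Put f7 (22 GB) in disk 4; 21 GB remain.
Put f8 (6 GB) in disk 4; 15 GB remain.
4 disks × 64 GB = 256 GB; used 198 GB; unused 58 GB.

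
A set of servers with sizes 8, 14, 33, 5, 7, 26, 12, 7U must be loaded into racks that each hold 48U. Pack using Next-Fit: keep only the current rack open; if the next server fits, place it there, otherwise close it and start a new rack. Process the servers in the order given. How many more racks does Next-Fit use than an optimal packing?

Next-Fit: [8,14] [33,5,7] [26,12,7] → 3 racks.
Total size 112U; any packing needs at least ⌈112/48⌉ = 3 racks.
So 3 is already optimal.

0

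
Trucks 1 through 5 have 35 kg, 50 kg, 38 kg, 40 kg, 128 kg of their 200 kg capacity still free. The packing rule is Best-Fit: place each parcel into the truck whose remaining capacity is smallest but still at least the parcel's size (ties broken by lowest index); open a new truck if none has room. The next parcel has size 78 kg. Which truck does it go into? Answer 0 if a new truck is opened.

Trucks with room: truck 5 (128 kg).
Tightest fit is truck 5 with 128 kg free.

5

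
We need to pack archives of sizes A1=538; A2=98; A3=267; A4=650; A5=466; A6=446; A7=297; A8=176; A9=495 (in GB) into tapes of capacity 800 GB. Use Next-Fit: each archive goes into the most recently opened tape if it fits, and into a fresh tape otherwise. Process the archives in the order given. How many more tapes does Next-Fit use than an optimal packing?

1

Next-Fit: [538,98] [267] [650] [466] [446,297] [176,495] → 6 tapes.
Total size 3433 GB; any packing needs at least ⌈3433/800⌉ = 5 tapes.
An optimal packing achieves that bound: [650,98] [538,176] [495,297] [466,267] [446] → 5 tapes.
Excess: 6 − 5 = 1.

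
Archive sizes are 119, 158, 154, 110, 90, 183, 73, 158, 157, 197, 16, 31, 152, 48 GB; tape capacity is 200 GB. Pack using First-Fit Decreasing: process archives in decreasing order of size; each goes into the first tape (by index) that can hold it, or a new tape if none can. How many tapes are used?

Sorted descending: 197, 183, 158, 158, 157, 154, 152, 119, 110, 90, 73, 48, 31, 16.
197 GB → tape 1 (remaining 3 GB)
183 GB → tape 2 (remaining 17 GB)
158 GB → tape 3 (remaining 42 GB)
158 GB → tape 4 (remaining 42 GB)
157 GB → tape 5 (remaining 43 GB)
154 GB → tape 6 (remaining 46 GB)
152 GB → tape 7 (remaining 48 GB)
119 GB → tape 8 (remaining 81 GB)
110 GB → tape 9 (remaining 90 GB)
90 GB → tape 9 (remaining 0 GB)
73 GB → tape 8 (remaining 8 GB)
48 GB → tape 7 (remaining 0 GB)
31 GB → tape 3 (remaining 11 GB)
16 GB → tape 2 (remaining 1 GB)

9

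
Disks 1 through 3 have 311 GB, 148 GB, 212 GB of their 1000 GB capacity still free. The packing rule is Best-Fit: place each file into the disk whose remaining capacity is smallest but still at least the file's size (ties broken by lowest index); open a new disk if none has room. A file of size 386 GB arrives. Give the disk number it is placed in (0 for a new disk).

0

No disk has ≥ 386 GB free, so a new disk is opened.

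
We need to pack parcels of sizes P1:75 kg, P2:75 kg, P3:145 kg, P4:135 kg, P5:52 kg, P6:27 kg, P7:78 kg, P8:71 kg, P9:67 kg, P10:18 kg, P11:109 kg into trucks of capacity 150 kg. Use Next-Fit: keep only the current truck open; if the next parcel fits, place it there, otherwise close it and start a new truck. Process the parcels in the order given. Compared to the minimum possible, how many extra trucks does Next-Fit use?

1

Next-Fit: [75,75] [145] [135] [52,27] [78,71] [67,18] [109] → 7 trucks.
Total size 852 kg; any packing needs at least ⌈852/150⌉ = 6 trucks.
An optimal packing achieves that bound: [145] [135] [109,27] [78,71] [75,75] [67,52,18] → 6 trucks.
Excess: 7 − 6 = 1.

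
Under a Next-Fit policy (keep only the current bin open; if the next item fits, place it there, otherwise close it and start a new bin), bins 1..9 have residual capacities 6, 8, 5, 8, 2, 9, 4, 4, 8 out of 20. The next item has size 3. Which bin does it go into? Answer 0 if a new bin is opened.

Next-Fit only looks at bin 9, which has 8 free.
3 fits there.

9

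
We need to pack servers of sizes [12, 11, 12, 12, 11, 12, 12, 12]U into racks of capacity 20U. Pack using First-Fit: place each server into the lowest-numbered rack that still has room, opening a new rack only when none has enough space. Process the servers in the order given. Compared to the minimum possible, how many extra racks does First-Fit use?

0

First-Fit: [12] [11] [12] [12] [11] [12] [12] [12] → 8 racks.
8 servers exceed 10U (half the capacity), and no two of those can share a rack, so at least 8 racks are needed.
So 8 is already optimal.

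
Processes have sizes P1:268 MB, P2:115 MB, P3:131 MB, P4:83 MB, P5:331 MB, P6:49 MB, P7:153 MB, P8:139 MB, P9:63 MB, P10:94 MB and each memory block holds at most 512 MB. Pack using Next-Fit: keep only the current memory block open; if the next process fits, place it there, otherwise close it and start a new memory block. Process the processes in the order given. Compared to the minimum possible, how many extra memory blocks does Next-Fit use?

1

Next-Fit: [268,115] [131,83] [331,49] [153,139,63,94] → 4 memory blocks.
Total size 1426 MB; any packing needs at least ⌈1426/512⌉ = 3 memory blocks.
An optimal packing achieves that bound: [331,153] [268,139,94] [131,115,83,63,49] → 3 memory blocks.
Excess: 4 − 3 = 1.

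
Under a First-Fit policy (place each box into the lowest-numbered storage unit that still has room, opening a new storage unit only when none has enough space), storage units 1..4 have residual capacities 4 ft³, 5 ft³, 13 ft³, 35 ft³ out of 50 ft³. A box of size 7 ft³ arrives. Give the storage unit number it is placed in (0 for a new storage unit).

Storage units with room: storage unit 3 (13 ft³), storage unit 4 (35 ft³).
The first with room is storage unit 3.

3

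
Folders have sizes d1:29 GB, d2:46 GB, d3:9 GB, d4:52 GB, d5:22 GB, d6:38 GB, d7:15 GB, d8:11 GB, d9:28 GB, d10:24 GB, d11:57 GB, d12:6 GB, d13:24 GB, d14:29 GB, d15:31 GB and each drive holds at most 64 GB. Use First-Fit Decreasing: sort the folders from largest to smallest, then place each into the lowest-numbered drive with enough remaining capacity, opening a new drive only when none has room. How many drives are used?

7 drives

Sorted descending: 57, 52, 46, 38, 31, 29, 29, 28, 24, 24, 22, 15, 11, 9, 6.
drive 1: place 57 GB, 7 GB left
drive 2: place 52 GB, 12 GB left
drive 3: place 46 GB, 18 GB left
drive 4: place 38 GB, 26 GB left
drive 5: place 31 GB, 33 GB left
drive 5: place 29 GB, 4 GB left
drive 6: place 29 GB, 35 GB left
drive 6: place 28 GB, 7 GB left
drive 4: place 24 GB, 2 GB left
drive 7: place 24 GB, 40 GB left
drive 7: place 22 GB, 18 GB left
drive 3: place 15 GB, 3 GB left
drive 2: place 11 GB, 1 GB left
drive 7: place 9 GB, 9 GB left
drive 1: place 6 GB, 1 GB left
Final drives: [57,6] [52,11] [46,15] [38,24] [31,29] [29,28] [24,22,9].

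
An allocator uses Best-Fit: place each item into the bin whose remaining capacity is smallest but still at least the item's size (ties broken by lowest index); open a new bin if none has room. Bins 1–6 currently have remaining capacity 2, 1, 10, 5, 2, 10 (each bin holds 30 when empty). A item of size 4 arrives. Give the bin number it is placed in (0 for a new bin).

4

Bins with room: bin 3 (10), bin 4 (5), bin 6 (10).
Tightest fit is bin 4 with 5 free.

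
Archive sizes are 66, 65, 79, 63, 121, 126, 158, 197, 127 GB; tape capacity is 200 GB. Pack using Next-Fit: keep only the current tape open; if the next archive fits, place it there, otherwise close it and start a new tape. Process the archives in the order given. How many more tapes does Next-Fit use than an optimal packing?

Next-Fit: [66,65] [79,63] [121] [126] [158] [197] [127] → 7 tapes.
Total size 1002 GB; any packing needs at least ⌈1002/200⌉ = 6 tapes.
An optimal packing achieves that bound: [197] [158] [127,66] [126,65] [121,79] [63] → 6 tapes.
Excess: 7 − 6 = 1.

1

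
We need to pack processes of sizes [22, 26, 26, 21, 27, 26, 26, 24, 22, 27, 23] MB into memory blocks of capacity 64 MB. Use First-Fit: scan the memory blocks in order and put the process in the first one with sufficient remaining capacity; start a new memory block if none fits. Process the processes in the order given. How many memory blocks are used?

6 memory blocks

22 MB → memory block 1 (remaining 42 MB)
26 MB → memory block 1 (remaining 16 MB)
26 MB → memory block 2 (remaining 38 MB)
21 MB → memory block 2 (remaining 17 MB)
27 MB → memory block 3 (remaining 37 MB)
26 MB → memory block 3 (remaining 11 MB)
26 MB → memory block 4 (remaining 38 MB)
24 MB → memory block 4 (remaining 14 MB)
22 MB → memory block 5 (remaining 42 MB)
27 MB → memory block 5 (remaining 15 MB)
23 MB → memory block 6 (remaining 41 MB)
Final memory blocks: [22,26] [26,21] [27,26] [26,24] [22,27] [23].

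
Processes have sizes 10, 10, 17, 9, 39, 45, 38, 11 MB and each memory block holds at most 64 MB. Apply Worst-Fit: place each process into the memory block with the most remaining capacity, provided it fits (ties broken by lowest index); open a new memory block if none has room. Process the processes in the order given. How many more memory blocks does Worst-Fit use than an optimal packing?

1

Worst-Fit: [10,10,17,9] [39] [45] [38,11] → 4 memory blocks.
Total size 179 MB; any packing needs at least ⌈179/64⌉ = 3 memory blocks.
An optimal packing achieves that bound: [45,17] [39,11,10] [38,10,9] → 3 memory blocks.
Excess: 4 − 3 = 1.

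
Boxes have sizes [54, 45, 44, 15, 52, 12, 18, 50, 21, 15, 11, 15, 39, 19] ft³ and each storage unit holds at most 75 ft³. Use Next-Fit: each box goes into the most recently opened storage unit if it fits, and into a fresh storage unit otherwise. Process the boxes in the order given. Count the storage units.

54 ft³ → storage unit 1 (remaining 21 ft³)
45 ft³ → storage unit 2 (remaining 30 ft³)
44 ft³ → storage unit 3 (remaining 31 ft³)
15 ft³ → storage unit 3 (remaining 16 ft³)
52 ft³ → storage unit 4 (remaining 23 ft³)
12 ft³ → storage unit 4 (remaining 11 ft³)
18 ft³ → storage unit 5 (remaining 57 ft³)
50 ft³ → storage unit 5 (remaining 7 ft³)
21 ft³ → storage unit 6 (remaining 54 ft³)
15 ft³ → storage unit 6 (remaining 39 ft³)
11 ft³ → storage unit 6 (remaining 28 ft³)
15 ft³ → storage unit 6 (remaining 13 ft³)
39 ft³ → storage unit 7 (remaining 36 ft³)
19 ft³ → storage unit 7 (remaining 17 ft³)

7 storage units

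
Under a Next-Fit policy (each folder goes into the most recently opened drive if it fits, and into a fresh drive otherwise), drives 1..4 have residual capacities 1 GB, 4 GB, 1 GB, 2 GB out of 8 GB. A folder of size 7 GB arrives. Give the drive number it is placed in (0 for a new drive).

Next-Fit only looks at drive 4, which has 2 GB free.
7 GB does not fit, so a new drive is opened.

0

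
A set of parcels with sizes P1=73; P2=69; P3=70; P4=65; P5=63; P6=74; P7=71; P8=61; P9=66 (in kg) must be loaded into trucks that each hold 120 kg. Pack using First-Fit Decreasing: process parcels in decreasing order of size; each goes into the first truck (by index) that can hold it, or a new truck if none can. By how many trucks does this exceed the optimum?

0

First-Fit Decreasing: [74] [73] [71] [70] [69] [66] [65] [63] [61] → 9 trucks.
9 parcels exceed 60 kg (half the capacity), and no two of those can share a truck, so at least 9 trucks are needed.
So 9 is already optimal.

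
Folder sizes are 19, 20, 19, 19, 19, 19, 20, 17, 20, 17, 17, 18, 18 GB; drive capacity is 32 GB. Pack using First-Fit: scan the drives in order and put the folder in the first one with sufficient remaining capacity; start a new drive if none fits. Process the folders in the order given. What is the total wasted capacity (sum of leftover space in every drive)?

174

19 GB → drive 1 (remaining 13 GB)
20 GB → drive 2 (remaining 12 GB)
19 GB → drive 3 (remaining 13 GB)
19 GB → drive 4 (remaining 13 GB)
19 GB → drive 5 (remaining 13 GB)
19 GB → drive 6 (remaining 13 GB)
20 GB → drive 7 (remaining 12 GB)
17 GB → drive 8 (remaining 15 GB)
20 GB → drive 9 (remaining 12 GB)
17 GB → drive 10 (remaining 15 GB)
17 GB → drive 11 (remaining 15 GB)
18 GB → drive 12 (remaining 14 GB)
18 GB → drive 13 (remaining 14 GB)
13 drives × 32 GB = 416 GB; used 242 GB; unused 174 GB.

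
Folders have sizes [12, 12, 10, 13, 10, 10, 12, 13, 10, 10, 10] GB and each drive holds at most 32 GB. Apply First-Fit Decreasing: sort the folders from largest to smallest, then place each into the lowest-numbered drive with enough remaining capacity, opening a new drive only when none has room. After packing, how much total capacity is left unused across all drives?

38

Sorted descending: 13, 13, 12, 12, 12, 10, 10, 10, 10, 10, 10.
Put 13 GB in drive 1; 19 GB remain.
Put 13 GB in drive 1; 6 GB remain.
Put 12 GB in drive 2; 20 GB remain.
Put 12 GB in drive 2; 8 GB remain.
Put 12 GB in drive 3; 20 GB remain.
Put 10 GB in drive 3; 10 GB remain.
Put 10 GB in drive 3; 0 GB remain.
Put 10 GB in drive 4; 22 GB remain.
Put 10 GB in drive 4; 12 GB remain.
Put 10 GB in drive 4; 2 GB remain.
Put 10 GB in drive 5; 22 GB remain.
5 drives × 32 GB = 160 GB; used 122 GB; unused 38 GB.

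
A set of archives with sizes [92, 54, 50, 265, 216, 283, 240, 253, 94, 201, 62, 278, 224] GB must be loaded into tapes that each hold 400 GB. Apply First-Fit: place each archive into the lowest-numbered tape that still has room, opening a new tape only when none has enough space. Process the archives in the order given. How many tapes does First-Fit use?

Put 92 GB in tape 1; 308 GB remain.
Put 54 GB in tape 1; 254 GB remain.
Put 50 GB in tape 1; 204 GB remain.
Put 265 GB in tape 2; 135 GB remain.
Put 216 GB in tape 3; 184 GB remain.
Put 283 GB in tape 4; 117 GB remain.
Put 240 GB in tape 5; 160 GB remain.
Put 253 GB in tape 6; 147 GB remain.
Put 94 GB in tape 1; 110 GB remain.
Put 201 GB in tape 7; 199 GB remain.
Put 62 GB in tape 1; 48 GB remain.
Put 278 GB in tape 8; 122 GB remain.
Put 224 GB in tape 9; 176 GB remain.
Final tapes: [92,54,50,94,62] [265] [216] [283] [240] [253] [201] [278] [224].

9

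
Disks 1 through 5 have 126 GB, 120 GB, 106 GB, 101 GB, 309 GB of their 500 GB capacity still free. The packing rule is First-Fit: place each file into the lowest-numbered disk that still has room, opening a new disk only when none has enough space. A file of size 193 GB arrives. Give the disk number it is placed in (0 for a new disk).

5

Disks with room: disk 5 (309 GB).
The first with room is disk 5.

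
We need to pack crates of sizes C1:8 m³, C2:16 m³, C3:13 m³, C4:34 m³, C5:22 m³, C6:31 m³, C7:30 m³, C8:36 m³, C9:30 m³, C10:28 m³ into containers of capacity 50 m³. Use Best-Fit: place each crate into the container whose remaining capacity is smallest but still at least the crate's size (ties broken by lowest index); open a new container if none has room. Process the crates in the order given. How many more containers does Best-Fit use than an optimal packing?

1

Best-Fit: [8,16,13] [34] [22,28] [31] [30] [36] [30] → 7 containers.
6 crates exceed 25 m³ (half the capacity), and no two of those can share a container, so at least 6 containers are needed.
An optimal packing achieves that bound: [36,13] [34,16] [31,8] [30] [30] [28,22] → 6 containers.
Excess: 7 − 6 = 1.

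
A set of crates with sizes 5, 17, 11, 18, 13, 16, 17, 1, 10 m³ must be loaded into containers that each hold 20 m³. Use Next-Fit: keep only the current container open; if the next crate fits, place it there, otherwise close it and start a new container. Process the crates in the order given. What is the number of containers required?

8

Put 5 m³ in container 1; 15 m³ remain.
Put 17 m³ in container 2; 3 m³ remain.
Put 11 m³ in container 3; 9 m³ remain.
Put 18 m³ in container 4; 2 m³ remain.
Put 13 m³ in container 5; 7 m³ remain.
Put 16 m³ in container 6; 4 m³ remain.
Put 17 m³ in container 7; 3 m³ remain.
Put 1 m³ in container 7; 2 m³ remain.
Put 10 m³ in container 8; 10 m³ remain.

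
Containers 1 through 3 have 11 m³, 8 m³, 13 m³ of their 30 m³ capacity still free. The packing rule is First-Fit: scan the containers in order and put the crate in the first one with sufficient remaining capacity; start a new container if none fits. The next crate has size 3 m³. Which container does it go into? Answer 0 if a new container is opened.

1

Containers with room: container 1 (11 m³), container 2 (8 m³), container 3 (13 m³).
The first with room is container 1.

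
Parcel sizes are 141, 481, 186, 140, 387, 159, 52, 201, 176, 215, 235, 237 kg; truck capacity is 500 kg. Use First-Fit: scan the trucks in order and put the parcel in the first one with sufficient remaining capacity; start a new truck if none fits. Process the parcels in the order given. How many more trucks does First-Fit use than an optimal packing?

0

First-Fit: [141,186,140] [481] [387,52] [159,201] [176,215] [235,237] → 6 trucks.
Total size 2610 kg; any packing needs at least ⌈2610/500⌉ = 6 trucks.
So 6 is already optimal.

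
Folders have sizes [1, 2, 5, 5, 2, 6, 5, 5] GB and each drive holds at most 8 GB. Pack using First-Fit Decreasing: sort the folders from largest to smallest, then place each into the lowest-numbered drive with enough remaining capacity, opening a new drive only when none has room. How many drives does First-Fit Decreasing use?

Sorted descending: 6, 5, 5, 5, 5, 2, 2, 1.
drive 1: place 6 GB, 2 GB left
drive 2: place 5 GB, 3 GB left
drive 3: place 5 GB, 3 GB left
drive 4: place 5 GB, 3 GB left
drive 5: place 5 GB, 3 GB left
drive 1: place 2 GB, 0 GB left
drive 2: place 2 GB, 1 GB left
drive 2: place 1 GB, 0 GB left
Final drives: [6,2] [5,2,1] [5] [5] [5].

5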